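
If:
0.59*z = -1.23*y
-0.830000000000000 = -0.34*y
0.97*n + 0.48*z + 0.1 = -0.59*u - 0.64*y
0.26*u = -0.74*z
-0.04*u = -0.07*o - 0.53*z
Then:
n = -8.01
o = 46.81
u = 14.48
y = 2.44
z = -5.09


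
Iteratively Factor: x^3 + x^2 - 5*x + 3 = (x - 1)*(x^2 + 2*x - 3) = (x - 1)^2*(x + 3)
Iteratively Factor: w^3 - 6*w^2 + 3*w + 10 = (w + 1)*(w^2 - 7*w + 10) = (w - 5)*(w + 1)*(w - 2)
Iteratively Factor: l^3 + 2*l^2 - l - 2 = (l + 2)*(l^2 - 1) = (l + 1)*(l + 2)*(l - 1)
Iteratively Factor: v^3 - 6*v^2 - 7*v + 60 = (v - 4)*(v^2 - 2*v - 15) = (v - 5)*(v - 4)*(v + 3)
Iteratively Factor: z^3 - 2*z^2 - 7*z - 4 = (z - 4)*(z^2 + 2*z + 1) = (z - 4)*(z + 1)*(z + 1)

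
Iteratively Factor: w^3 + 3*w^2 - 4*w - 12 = (w + 3)*(w^2 - 4) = (w - 2)*(w + 3)*(w + 2)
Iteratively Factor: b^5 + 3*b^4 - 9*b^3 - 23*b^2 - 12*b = (b + 1)*(b^4 + 2*b^3 - 11*b^2 - 12*b) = (b + 1)^2*(b^3 + b^2 - 12*b) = b*(b + 1)^2*(b^2 + b - 12) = b*(b + 1)^2*(b + 4)*(b - 3)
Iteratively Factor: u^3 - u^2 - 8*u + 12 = (u + 3)*(u^2 - 4*u + 4) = (u - 2)*(u + 3)*(u - 2)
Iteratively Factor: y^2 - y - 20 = (y + 4)*(y - 5)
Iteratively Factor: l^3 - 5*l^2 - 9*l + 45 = (l + 3)*(l^2 - 8*l + 15) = (l - 3)*(l + 3)*(l - 5)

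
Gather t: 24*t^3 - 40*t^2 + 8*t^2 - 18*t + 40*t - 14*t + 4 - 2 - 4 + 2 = 24*t^3 - 32*t^2 + 8*t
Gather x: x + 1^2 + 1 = x + 2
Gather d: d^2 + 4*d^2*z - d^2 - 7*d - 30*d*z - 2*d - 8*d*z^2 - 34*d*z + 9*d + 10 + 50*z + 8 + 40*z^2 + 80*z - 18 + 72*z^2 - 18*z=4*d^2*z + d*(-8*z^2 - 64*z) + 112*z^2 + 112*z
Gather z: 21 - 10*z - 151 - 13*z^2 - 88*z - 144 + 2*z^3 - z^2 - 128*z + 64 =2*z^3 - 14*z^2 - 226*z - 210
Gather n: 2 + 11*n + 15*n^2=15*n^2 + 11*n + 2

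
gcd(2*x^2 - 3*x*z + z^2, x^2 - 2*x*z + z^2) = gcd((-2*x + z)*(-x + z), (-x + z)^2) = x - z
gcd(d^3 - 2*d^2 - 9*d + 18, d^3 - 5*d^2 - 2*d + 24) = d - 3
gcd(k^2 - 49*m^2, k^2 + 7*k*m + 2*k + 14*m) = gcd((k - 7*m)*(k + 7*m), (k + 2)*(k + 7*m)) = k + 7*m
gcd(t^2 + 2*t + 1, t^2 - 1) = t + 1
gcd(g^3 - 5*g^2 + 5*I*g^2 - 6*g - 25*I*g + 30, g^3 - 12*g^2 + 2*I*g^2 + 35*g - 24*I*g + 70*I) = g^2 + g*(-5 + 2*I) - 10*I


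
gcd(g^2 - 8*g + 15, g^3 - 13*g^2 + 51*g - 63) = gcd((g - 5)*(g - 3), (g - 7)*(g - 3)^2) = g - 3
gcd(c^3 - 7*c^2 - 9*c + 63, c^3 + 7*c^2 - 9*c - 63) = c^2 - 9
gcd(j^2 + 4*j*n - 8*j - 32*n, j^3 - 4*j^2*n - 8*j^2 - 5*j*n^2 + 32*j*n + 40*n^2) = j - 8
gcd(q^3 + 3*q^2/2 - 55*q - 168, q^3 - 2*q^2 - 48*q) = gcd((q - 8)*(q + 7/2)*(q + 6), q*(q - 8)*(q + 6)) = q^2 - 2*q - 48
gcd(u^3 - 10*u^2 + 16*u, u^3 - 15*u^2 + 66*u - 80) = u^2 - 10*u + 16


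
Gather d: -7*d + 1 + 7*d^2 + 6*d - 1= 7*d^2 - d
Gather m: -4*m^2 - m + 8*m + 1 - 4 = -4*m^2 + 7*m - 3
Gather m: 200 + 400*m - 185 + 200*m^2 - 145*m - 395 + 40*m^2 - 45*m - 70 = 240*m^2 + 210*m - 450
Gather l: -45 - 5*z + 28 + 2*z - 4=-3*z - 21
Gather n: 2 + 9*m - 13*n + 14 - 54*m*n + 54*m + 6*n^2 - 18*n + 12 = 63*m + 6*n^2 + n*(-54*m - 31) + 28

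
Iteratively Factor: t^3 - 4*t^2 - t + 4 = (t - 4)*(t^2 - 1) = (t - 4)*(t + 1)*(t - 1)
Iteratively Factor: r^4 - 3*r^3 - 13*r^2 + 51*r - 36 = (r + 4)*(r^3 - 7*r^2 + 15*r - 9) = (r - 3)*(r + 4)*(r^2 - 4*r + 3) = (r - 3)*(r - 1)*(r + 4)*(r - 3)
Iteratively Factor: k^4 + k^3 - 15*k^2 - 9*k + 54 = (k + 3)*(k^3 - 2*k^2 - 9*k + 18) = (k + 3)^2*(k^2 - 5*k + 6) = (k - 3)*(k + 3)^2*(k - 2)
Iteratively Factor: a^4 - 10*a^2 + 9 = (a - 3)*(a^3 + 3*a^2 - a - 3) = (a - 3)*(a - 1)*(a^2 + 4*a + 3) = (a - 3)*(a - 1)*(a + 3)*(a + 1)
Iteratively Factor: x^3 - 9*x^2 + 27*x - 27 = (x - 3)*(x^2 - 6*x + 9) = (x - 3)^2*(x - 3)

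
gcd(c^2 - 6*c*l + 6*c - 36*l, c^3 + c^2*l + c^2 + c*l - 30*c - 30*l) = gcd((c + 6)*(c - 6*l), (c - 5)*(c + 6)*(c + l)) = c + 6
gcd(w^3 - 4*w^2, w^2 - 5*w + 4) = w - 4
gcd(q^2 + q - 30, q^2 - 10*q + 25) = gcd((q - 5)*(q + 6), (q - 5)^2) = q - 5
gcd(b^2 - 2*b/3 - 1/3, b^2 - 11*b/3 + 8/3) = b - 1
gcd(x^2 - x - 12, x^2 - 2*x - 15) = x + 3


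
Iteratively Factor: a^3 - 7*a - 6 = (a - 3)*(a^2 + 3*a + 2) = (a - 3)*(a + 1)*(a + 2)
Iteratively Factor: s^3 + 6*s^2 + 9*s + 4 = (s + 1)*(s^2 + 5*s + 4) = (s + 1)^2*(s + 4)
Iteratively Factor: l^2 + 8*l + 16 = (l + 4)*(l + 4)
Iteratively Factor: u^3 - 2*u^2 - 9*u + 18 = (u - 2)*(u^2 - 9) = (u - 2)*(u + 3)*(u - 3)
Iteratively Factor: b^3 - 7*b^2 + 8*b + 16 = (b + 1)*(b^2 - 8*b + 16) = (b - 4)*(b + 1)*(b - 4)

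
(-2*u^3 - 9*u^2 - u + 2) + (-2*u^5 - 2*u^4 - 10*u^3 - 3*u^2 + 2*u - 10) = -2*u^5 - 2*u^4 - 12*u^3 - 12*u^2 + u - 8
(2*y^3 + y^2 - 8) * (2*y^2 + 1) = 4*y^5 + 2*y^4 + 2*y^3 - 15*y^2 - 8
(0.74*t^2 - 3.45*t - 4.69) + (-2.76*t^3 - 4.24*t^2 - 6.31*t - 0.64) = -2.76*t^3 - 3.5*t^2 - 9.76*t - 5.33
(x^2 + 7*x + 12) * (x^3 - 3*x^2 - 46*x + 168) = x^5 + 4*x^4 - 55*x^3 - 190*x^2 + 624*x + 2016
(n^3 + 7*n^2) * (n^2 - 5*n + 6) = n^5 + 2*n^4 - 29*n^3 + 42*n^2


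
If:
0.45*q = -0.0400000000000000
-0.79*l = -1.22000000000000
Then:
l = 1.54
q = -0.09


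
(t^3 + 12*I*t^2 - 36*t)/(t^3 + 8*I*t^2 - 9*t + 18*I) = t*(t + 6*I)/(t^2 + 2*I*t + 3)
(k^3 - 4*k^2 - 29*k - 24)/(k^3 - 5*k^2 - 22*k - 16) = (k + 3)/(k + 2)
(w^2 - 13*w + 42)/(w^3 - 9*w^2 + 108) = (w - 7)/(w^2 - 3*w - 18)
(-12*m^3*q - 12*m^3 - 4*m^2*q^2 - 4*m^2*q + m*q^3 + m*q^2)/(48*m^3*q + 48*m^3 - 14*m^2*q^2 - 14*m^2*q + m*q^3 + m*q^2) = (2*m + q)/(-8*m + q)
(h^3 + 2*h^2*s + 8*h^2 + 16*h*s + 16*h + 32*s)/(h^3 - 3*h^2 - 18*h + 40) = (h^2 + 2*h*s + 4*h + 8*s)/(h^2 - 7*h + 10)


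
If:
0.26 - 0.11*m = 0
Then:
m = 2.36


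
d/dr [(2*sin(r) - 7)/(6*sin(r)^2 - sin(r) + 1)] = (-12*sin(r)^2 + 84*sin(r) - 5)*cos(r)/(6*sin(r)^2 - sin(r) + 1)^2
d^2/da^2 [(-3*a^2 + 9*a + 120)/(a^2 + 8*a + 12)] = 6*(11*a^3 + 156*a^2 + 852*a + 1648)/(a^6 + 24*a^5 + 228*a^4 + 1088*a^3 + 2736*a^2 + 3456*a + 1728)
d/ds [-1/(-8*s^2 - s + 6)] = (-16*s - 1)/(8*s^2 + s - 6)^2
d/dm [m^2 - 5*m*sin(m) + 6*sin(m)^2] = -5*m*cos(m) + 2*m - 5*sin(m) + 6*sin(2*m)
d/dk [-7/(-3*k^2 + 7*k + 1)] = 7*(7 - 6*k)/(-3*k^2 + 7*k + 1)^2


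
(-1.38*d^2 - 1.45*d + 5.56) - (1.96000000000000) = -1.38*d^2 - 1.45*d + 3.6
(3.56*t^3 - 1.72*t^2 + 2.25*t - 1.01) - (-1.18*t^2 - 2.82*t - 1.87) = 3.56*t^3 - 0.54*t^2 + 5.07*t + 0.86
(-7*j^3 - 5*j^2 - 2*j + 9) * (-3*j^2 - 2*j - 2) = 21*j^5 + 29*j^4 + 30*j^3 - 13*j^2 - 14*j - 18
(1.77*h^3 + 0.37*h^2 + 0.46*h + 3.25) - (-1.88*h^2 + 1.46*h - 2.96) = 1.77*h^3 + 2.25*h^2 - 1.0*h + 6.21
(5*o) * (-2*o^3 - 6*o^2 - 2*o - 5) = -10*o^4 - 30*o^3 - 10*o^2 - 25*o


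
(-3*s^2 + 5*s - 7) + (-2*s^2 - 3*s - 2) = -5*s^2 + 2*s - 9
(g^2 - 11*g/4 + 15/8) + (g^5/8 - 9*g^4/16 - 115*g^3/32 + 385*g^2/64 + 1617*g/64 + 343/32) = g^5/8 - 9*g^4/16 - 115*g^3/32 + 449*g^2/64 + 1441*g/64 + 403/32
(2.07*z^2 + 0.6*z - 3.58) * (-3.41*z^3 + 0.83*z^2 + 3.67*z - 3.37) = -7.0587*z^5 - 0.3279*z^4 + 20.3027*z^3 - 7.7453*z^2 - 15.1606*z + 12.0646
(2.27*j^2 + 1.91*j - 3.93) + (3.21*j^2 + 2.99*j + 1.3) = 5.48*j^2 + 4.9*j - 2.63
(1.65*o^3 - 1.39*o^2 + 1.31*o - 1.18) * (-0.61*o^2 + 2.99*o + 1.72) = -1.0065*o^5 + 5.7814*o^4 - 2.1172*o^3 + 2.2459*o^2 - 1.275*o - 2.0296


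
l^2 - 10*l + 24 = (l - 6)*(l - 4)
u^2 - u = u*(u - 1)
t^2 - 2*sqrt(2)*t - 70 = (t - 7*sqrt(2))*(t + 5*sqrt(2))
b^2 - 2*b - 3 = (b - 3)*(b + 1)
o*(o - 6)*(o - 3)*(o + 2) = o^4 - 7*o^3 + 36*o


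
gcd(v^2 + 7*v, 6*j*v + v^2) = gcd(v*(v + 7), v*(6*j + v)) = v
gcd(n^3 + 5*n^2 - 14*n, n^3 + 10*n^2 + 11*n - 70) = n^2 + 5*n - 14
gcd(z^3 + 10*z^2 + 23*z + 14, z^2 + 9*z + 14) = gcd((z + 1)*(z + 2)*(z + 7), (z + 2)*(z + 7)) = z^2 + 9*z + 14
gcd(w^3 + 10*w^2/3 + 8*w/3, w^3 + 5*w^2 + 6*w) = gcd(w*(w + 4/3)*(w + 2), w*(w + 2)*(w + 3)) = w^2 + 2*w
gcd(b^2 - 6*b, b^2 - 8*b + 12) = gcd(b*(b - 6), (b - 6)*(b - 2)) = b - 6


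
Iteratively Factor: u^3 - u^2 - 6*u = (u)*(u^2 - u - 6) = u*(u - 3)*(u + 2)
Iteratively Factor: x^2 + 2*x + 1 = (x + 1)*(x + 1)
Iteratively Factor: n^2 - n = (n)*(n - 1)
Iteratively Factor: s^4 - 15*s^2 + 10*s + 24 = (s - 2)*(s^3 + 2*s^2 - 11*s - 12) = (s - 2)*(s + 1)*(s^2 + s - 12) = (s - 2)*(s + 1)*(s + 4)*(s - 3)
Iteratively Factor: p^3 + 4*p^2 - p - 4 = (p - 1)*(p^2 + 5*p + 4) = (p - 1)*(p + 1)*(p + 4)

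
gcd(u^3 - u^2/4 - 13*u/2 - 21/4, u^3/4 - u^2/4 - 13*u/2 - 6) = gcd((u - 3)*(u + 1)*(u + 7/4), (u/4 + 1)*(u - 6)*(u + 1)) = u + 1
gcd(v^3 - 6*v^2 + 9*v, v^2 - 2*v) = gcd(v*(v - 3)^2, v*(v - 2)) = v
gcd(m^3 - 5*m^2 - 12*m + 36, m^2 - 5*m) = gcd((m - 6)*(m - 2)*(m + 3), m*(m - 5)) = 1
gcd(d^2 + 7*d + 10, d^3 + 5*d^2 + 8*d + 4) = d + 2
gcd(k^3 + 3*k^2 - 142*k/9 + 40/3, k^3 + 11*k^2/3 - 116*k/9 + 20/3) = k^2 + 13*k/3 - 10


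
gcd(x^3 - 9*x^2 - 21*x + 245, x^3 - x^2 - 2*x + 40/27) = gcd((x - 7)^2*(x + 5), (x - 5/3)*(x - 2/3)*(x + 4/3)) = 1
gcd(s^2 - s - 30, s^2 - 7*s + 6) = s - 6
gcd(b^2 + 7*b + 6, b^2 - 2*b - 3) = b + 1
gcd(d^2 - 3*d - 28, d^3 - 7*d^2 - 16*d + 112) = d^2 - 3*d - 28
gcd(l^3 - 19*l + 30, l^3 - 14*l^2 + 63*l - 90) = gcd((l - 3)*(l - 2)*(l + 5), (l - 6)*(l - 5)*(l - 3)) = l - 3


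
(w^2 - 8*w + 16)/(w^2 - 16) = (w - 4)/(w + 4)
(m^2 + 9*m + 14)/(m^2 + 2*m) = (m + 7)/m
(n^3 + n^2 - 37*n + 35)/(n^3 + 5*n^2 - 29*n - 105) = (n - 1)/(n + 3)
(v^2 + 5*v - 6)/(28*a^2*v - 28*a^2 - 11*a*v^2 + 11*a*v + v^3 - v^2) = (v + 6)/(28*a^2 - 11*a*v + v^2)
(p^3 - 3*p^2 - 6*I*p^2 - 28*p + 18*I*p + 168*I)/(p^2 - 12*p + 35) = (p^2 + p*(4 - 6*I) - 24*I)/(p - 5)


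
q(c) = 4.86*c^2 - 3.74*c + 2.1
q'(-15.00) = -149.54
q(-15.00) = 1151.70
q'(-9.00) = -91.22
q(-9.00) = 429.42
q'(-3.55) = -38.25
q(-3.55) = 76.63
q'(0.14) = -2.38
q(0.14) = 1.67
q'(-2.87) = -31.64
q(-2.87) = 52.87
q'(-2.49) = -27.94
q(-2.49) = 41.55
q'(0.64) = 2.48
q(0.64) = 1.70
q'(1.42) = 10.06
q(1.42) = 6.59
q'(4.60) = 40.97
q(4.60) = 87.73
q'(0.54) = 1.51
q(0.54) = 1.50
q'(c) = 9.72*c - 3.74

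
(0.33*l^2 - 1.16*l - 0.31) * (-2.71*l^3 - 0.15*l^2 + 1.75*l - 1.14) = -0.8943*l^5 + 3.0941*l^4 + 1.5916*l^3 - 2.3597*l^2 + 0.7799*l + 0.3534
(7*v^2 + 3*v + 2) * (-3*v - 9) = -21*v^3 - 72*v^2 - 33*v - 18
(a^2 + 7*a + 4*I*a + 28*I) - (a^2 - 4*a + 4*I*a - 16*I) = 11*a + 44*I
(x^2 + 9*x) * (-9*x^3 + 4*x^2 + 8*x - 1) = -9*x^5 - 77*x^4 + 44*x^3 + 71*x^2 - 9*x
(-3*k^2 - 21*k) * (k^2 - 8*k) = -3*k^4 + 3*k^3 + 168*k^2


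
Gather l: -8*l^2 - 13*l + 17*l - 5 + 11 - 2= -8*l^2 + 4*l + 4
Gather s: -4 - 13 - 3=-20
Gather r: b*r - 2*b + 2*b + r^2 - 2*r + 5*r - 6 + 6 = r^2 + r*(b + 3)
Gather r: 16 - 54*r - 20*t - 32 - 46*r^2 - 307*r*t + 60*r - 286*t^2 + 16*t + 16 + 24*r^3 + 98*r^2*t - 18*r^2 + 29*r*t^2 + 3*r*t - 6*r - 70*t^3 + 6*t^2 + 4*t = 24*r^3 + r^2*(98*t - 64) + r*(29*t^2 - 304*t) - 70*t^3 - 280*t^2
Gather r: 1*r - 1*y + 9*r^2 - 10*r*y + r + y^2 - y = 9*r^2 + r*(2 - 10*y) + y^2 - 2*y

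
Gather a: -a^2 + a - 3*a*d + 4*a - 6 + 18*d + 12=-a^2 + a*(5 - 3*d) + 18*d + 6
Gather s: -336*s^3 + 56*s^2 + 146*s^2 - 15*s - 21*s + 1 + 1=-336*s^3 + 202*s^2 - 36*s + 2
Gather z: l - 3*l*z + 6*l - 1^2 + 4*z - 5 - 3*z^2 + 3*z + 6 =7*l - 3*z^2 + z*(7 - 3*l)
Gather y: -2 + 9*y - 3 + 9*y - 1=18*y - 6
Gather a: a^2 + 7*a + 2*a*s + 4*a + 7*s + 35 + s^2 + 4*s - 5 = a^2 + a*(2*s + 11) + s^2 + 11*s + 30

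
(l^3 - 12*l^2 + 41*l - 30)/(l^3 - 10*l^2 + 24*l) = (l^2 - 6*l + 5)/(l*(l - 4))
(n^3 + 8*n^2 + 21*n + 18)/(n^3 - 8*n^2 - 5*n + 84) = (n^2 + 5*n + 6)/(n^2 - 11*n + 28)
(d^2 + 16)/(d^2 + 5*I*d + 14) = (d^2 + 16)/(d^2 + 5*I*d + 14)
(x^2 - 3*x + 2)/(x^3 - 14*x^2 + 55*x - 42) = (x - 2)/(x^2 - 13*x + 42)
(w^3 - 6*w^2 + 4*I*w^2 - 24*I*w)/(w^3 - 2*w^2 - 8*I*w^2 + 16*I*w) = (w^2 + w*(-6 + 4*I) - 24*I)/(w^2 + w*(-2 - 8*I) + 16*I)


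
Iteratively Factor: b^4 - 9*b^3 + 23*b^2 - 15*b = (b - 1)*(b^3 - 8*b^2 + 15*b) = b*(b - 1)*(b^2 - 8*b + 15) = b*(b - 3)*(b - 1)*(b - 5)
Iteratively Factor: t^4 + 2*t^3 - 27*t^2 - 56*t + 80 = (t - 5)*(t^3 + 7*t^2 + 8*t - 16) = (t - 5)*(t + 4)*(t^2 + 3*t - 4) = (t - 5)*(t + 4)^2*(t - 1)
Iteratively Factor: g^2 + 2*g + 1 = (g + 1)*(g + 1)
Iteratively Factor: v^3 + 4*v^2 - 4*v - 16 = (v + 4)*(v^2 - 4) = (v + 2)*(v + 4)*(v - 2)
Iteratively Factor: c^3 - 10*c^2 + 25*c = (c)*(c^2 - 10*c + 25) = c*(c - 5)*(c - 5)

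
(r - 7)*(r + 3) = r^2 - 4*r - 21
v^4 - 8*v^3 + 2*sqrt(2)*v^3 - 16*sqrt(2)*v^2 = v^2*(v - 8)*(v + 2*sqrt(2))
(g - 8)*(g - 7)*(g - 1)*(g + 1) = g^4 - 15*g^3 + 55*g^2 + 15*g - 56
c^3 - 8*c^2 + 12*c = c*(c - 6)*(c - 2)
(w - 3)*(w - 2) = w^2 - 5*w + 6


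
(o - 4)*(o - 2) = o^2 - 6*o + 8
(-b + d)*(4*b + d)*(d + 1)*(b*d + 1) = -4*b^3*d^2 - 4*b^3*d + 3*b^2*d^3 + 3*b^2*d^2 - 4*b^2*d - 4*b^2 + b*d^4 + b*d^3 + 3*b*d^2 + 3*b*d + d^3 + d^2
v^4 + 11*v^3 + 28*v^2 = v^2*(v + 4)*(v + 7)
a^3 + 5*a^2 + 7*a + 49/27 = (a + 1/3)*(a + 7/3)^2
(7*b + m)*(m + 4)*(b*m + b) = 7*b^2*m^2 + 35*b^2*m + 28*b^2 + b*m^3 + 5*b*m^2 + 4*b*m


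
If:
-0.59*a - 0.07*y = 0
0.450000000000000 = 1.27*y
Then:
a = -0.04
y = 0.35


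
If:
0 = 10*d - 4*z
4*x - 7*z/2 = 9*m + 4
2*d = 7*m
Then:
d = 2*z/5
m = 4*z/35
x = 317*z/280 + 1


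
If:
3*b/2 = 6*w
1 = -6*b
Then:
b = -1/6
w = -1/24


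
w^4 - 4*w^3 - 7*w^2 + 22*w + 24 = (w - 4)*(w - 3)*(w + 1)*(w + 2)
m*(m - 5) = m^2 - 5*m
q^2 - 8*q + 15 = (q - 5)*(q - 3)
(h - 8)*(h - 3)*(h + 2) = h^3 - 9*h^2 + 2*h + 48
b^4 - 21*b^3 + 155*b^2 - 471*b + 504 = (b - 8)*(b - 7)*(b - 3)^2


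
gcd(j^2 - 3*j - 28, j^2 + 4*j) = j + 4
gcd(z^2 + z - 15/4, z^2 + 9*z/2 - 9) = z - 3/2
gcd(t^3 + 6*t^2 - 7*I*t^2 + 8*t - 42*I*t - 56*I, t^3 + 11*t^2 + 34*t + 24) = t + 4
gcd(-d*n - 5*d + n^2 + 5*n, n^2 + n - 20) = n + 5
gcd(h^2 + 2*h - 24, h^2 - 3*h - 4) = h - 4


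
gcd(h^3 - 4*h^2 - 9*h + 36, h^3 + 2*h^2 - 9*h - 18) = h^2 - 9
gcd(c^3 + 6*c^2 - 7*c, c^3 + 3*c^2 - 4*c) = c^2 - c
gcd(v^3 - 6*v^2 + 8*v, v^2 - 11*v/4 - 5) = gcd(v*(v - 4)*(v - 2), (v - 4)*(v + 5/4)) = v - 4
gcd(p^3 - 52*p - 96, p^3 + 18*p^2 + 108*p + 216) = p + 6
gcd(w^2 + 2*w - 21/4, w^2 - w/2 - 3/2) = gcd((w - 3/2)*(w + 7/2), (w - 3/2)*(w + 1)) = w - 3/2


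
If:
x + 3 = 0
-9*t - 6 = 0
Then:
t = -2/3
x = -3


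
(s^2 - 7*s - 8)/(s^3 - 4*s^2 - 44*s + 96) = (s + 1)/(s^2 + 4*s - 12)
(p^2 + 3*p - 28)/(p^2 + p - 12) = (p^2 + 3*p - 28)/(p^2 + p - 12)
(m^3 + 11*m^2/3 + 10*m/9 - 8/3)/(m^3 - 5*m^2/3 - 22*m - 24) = (m - 2/3)/(m - 6)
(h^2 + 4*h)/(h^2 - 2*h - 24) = h/(h - 6)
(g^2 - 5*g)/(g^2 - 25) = g/(g + 5)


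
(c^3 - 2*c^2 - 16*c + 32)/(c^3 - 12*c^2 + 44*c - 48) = (c + 4)/(c - 6)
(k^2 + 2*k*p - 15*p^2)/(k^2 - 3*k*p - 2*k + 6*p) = (k + 5*p)/(k - 2)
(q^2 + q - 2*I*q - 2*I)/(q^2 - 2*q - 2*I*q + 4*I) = (q + 1)/(q - 2)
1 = 1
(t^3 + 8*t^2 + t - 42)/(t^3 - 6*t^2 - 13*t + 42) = (t + 7)/(t - 7)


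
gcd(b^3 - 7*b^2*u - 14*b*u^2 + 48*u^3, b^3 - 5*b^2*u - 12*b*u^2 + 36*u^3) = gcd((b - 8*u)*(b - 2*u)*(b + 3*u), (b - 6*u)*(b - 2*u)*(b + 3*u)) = -b^2 - b*u + 6*u^2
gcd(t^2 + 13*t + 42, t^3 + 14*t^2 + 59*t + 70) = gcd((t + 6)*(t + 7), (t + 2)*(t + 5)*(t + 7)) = t + 7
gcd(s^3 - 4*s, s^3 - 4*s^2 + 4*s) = s^2 - 2*s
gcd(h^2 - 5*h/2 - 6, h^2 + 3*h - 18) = 1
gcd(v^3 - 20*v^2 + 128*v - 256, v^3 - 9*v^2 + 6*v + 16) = v - 8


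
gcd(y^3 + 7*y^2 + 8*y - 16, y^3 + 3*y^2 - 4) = y - 1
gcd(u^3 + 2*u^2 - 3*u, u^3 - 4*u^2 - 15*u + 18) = u^2 + 2*u - 3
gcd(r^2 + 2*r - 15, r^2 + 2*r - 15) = r^2 + 2*r - 15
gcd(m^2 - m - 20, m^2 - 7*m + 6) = 1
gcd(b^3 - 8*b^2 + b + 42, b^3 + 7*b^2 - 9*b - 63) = b - 3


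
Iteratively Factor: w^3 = (w)*(w^2) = w^2*(w)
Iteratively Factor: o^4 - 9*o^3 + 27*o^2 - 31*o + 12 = (o - 3)*(o^3 - 6*o^2 + 9*o - 4) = (o - 3)*(o - 1)*(o^2 - 5*o + 4) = (o - 3)*(o - 1)^2*(o - 4)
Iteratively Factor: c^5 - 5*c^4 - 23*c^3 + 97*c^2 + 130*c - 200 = (c + 2)*(c^4 - 7*c^3 - 9*c^2 + 115*c - 100) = (c - 5)*(c + 2)*(c^3 - 2*c^2 - 19*c + 20) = (c - 5)*(c - 1)*(c + 2)*(c^2 - c - 20) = (c - 5)^2*(c - 1)*(c + 2)*(c + 4)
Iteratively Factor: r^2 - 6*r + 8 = (r - 4)*(r - 2)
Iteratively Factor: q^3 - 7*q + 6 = (q - 1)*(q^2 + q - 6) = (q - 1)*(q + 3)*(q - 2)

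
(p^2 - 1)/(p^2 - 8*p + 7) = (p + 1)/(p - 7)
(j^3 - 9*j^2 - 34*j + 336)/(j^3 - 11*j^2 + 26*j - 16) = (j^2 - j - 42)/(j^2 - 3*j + 2)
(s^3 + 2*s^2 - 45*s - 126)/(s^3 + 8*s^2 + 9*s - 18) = (s - 7)/(s - 1)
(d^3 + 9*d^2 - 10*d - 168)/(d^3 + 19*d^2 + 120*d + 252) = (d - 4)/(d + 6)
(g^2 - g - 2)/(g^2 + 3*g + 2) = (g - 2)/(g + 2)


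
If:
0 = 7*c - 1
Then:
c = 1/7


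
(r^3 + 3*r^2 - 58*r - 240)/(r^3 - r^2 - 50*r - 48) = (r + 5)/(r + 1)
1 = 1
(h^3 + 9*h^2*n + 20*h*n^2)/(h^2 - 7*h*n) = (h^2 + 9*h*n + 20*n^2)/(h - 7*n)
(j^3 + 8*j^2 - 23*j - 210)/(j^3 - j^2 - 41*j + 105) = (j + 6)/(j - 3)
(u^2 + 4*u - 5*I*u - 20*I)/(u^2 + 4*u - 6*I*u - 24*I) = (u - 5*I)/(u - 6*I)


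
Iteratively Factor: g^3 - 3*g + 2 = (g - 1)*(g^2 + g - 2) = (g - 1)^2*(g + 2)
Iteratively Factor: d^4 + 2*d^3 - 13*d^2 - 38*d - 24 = (d + 1)*(d^3 + d^2 - 14*d - 24) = (d + 1)*(d + 2)*(d^2 - d - 12) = (d + 1)*(d + 2)*(d + 3)*(d - 4)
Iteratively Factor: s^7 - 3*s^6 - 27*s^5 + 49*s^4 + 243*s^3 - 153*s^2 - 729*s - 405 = (s - 3)*(s^6 - 27*s^4 - 32*s^3 + 147*s^2 + 288*s + 135) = (s - 3)*(s + 1)*(s^5 - s^4 - 26*s^3 - 6*s^2 + 153*s + 135) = (s - 3)*(s + 1)*(s + 3)*(s^4 - 4*s^3 - 14*s^2 + 36*s + 45) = (s - 5)*(s - 3)*(s + 1)*(s + 3)*(s^3 + s^2 - 9*s - 9) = (s - 5)*(s - 3)^2*(s + 1)*(s + 3)*(s^2 + 4*s + 3) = (s - 5)*(s - 3)^2*(s + 1)^2*(s + 3)*(s + 3)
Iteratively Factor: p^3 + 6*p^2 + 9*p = (p + 3)*(p^2 + 3*p) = p*(p + 3)*(p + 3)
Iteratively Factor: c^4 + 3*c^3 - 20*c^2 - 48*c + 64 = (c + 4)*(c^3 - c^2 - 16*c + 16) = (c - 4)*(c + 4)*(c^2 + 3*c - 4) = (c - 4)*(c + 4)^2*(c - 1)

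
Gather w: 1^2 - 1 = 0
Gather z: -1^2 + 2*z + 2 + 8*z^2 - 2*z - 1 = 8*z^2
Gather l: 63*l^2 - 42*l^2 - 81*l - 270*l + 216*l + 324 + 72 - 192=21*l^2 - 135*l + 204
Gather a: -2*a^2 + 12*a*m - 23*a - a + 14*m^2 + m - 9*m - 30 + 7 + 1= -2*a^2 + a*(12*m - 24) + 14*m^2 - 8*m - 22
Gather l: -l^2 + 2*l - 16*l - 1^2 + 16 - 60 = -l^2 - 14*l - 45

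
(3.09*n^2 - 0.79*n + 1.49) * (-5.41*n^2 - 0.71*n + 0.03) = -16.7169*n^4 + 2.08*n^3 - 7.4073*n^2 - 1.0816*n + 0.0447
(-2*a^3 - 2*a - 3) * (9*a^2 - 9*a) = -18*a^5 + 18*a^4 - 18*a^3 - 9*a^2 + 27*a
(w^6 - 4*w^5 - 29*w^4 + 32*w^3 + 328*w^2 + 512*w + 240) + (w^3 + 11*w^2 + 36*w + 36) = w^6 - 4*w^5 - 29*w^4 + 33*w^3 + 339*w^2 + 548*w + 276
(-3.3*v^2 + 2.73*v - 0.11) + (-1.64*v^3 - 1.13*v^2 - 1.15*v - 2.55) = -1.64*v^3 - 4.43*v^2 + 1.58*v - 2.66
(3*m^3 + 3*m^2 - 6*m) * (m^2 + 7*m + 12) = 3*m^5 + 24*m^4 + 51*m^3 - 6*m^2 - 72*m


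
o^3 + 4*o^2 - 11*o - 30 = (o - 3)*(o + 2)*(o + 5)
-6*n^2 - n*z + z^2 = (-3*n + z)*(2*n + z)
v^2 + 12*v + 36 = (v + 6)^2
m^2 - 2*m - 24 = (m - 6)*(m + 4)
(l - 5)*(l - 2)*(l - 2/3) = l^3 - 23*l^2/3 + 44*l/3 - 20/3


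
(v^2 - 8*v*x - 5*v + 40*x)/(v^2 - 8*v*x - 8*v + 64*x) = (v - 5)/(v - 8)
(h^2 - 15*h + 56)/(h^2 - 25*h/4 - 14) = 4*(h - 7)/(4*h + 7)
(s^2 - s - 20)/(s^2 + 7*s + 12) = (s - 5)/(s + 3)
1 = 1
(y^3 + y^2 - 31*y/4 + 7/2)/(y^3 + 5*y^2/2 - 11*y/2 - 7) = (y - 1/2)/(y + 1)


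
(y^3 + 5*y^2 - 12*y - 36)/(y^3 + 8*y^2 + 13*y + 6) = (y^2 - y - 6)/(y^2 + 2*y + 1)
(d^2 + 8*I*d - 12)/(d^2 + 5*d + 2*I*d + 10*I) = (d + 6*I)/(d + 5)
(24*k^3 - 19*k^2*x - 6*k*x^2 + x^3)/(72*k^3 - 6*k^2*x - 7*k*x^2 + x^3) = (8*k^2 - 9*k*x + x^2)/(24*k^2 - 10*k*x + x^2)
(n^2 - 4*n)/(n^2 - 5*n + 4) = n/(n - 1)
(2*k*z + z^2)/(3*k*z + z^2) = (2*k + z)/(3*k + z)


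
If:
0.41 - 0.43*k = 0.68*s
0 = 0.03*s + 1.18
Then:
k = 63.16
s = -39.33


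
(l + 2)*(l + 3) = l^2 + 5*l + 6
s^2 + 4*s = s*(s + 4)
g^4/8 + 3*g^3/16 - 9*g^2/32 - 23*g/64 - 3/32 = (g/4 + 1/2)*(g/2 + 1/4)*(g - 3/2)*(g + 1/2)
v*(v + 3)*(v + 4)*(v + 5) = v^4 + 12*v^3 + 47*v^2 + 60*v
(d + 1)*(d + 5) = d^2 + 6*d + 5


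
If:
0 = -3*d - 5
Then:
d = -5/3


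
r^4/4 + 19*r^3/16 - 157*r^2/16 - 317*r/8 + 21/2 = (r/4 + 1)*(r - 6)*(r - 1/4)*(r + 7)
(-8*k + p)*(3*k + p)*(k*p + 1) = -24*k^3*p - 5*k^2*p^2 - 24*k^2 + k*p^3 - 5*k*p + p^2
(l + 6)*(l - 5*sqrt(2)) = l^2 - 5*sqrt(2)*l + 6*l - 30*sqrt(2)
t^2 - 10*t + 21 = (t - 7)*(t - 3)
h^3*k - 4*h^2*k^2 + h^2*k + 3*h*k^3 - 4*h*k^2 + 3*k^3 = (h - 3*k)*(h - k)*(h*k + k)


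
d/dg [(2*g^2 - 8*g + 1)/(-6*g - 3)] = 2*(-2*g^2 - 2*g + 5)/(3*(4*g^2 + 4*g + 1))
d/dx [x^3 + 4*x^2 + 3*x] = 3*x^2 + 8*x + 3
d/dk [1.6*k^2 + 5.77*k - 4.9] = 3.2*k + 5.77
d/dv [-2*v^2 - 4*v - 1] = -4*v - 4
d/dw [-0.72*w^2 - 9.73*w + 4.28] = -1.44*w - 9.73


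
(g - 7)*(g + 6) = g^2 - g - 42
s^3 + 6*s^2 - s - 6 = (s - 1)*(s + 1)*(s + 6)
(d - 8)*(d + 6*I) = d^2 - 8*d + 6*I*d - 48*I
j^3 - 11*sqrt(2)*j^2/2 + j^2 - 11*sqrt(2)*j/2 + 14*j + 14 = (j + 1)*(j - 7*sqrt(2)/2)*(j - 2*sqrt(2))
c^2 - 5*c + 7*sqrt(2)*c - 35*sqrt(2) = (c - 5)*(c + 7*sqrt(2))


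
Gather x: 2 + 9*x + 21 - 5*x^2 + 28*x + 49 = -5*x^2 + 37*x + 72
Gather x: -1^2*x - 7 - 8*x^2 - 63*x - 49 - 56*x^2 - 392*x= -64*x^2 - 456*x - 56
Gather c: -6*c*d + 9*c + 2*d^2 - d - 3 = c*(9 - 6*d) + 2*d^2 - d - 3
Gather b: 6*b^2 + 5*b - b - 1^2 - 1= 6*b^2 + 4*b - 2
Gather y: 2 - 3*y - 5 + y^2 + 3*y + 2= y^2 - 1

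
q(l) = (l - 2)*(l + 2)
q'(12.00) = 24.00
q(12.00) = 140.00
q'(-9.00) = -18.00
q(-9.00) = 77.00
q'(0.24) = 0.48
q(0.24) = -3.94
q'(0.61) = 1.22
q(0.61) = -3.63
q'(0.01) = 0.02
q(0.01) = -4.00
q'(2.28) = 4.56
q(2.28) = 1.20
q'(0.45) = 0.90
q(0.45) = -3.80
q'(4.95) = 9.90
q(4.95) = 20.50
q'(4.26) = 8.52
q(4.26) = 14.15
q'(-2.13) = -4.26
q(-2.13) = 0.54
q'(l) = 2*l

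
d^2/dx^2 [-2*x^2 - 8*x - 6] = -4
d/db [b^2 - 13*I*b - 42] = 2*b - 13*I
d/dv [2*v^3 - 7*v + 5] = 6*v^2 - 7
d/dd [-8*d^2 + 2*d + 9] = 2 - 16*d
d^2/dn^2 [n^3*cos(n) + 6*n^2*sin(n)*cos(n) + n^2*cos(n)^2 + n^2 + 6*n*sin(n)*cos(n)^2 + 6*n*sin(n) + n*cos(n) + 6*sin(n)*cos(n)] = -n^3*cos(n) - 6*n^2*sin(n) - 12*n^2*sin(2*n) - 2*n^2*cos(2*n) - 15*n*sin(n)/2 - 4*n*sin(2*n) - 27*n*sin(3*n)/2 + 5*n*cos(n) + 24*n*cos(2*n) - 2*sin(n) - 6*sin(2*n) + 15*cos(n) + cos(2*n) + 9*cos(3*n) + 3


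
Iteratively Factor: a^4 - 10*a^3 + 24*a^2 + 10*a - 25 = (a - 5)*(a^3 - 5*a^2 - a + 5) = (a - 5)*(a + 1)*(a^2 - 6*a + 5) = (a - 5)^2*(a + 1)*(a - 1)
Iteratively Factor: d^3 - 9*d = (d)*(d^2 - 9) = d*(d + 3)*(d - 3)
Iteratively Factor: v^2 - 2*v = (v)*(v - 2)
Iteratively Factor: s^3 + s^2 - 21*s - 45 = (s + 3)*(s^2 - 2*s - 15) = (s - 5)*(s + 3)*(s + 3)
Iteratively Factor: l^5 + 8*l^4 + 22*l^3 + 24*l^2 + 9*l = (l)*(l^4 + 8*l^3 + 22*l^2 + 24*l + 9) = l*(l + 3)*(l^3 + 5*l^2 + 7*l + 3) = l*(l + 1)*(l + 3)*(l^2 + 4*l + 3) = l*(l + 1)^2*(l + 3)*(l + 3)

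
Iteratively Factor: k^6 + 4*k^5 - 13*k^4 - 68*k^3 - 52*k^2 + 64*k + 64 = (k + 1)*(k^5 + 3*k^4 - 16*k^3 - 52*k^2 + 64) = (k + 1)*(k + 2)*(k^4 + k^3 - 18*k^2 - 16*k + 32) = (k - 4)*(k + 1)*(k + 2)*(k^3 + 5*k^2 + 2*k - 8) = (k - 4)*(k + 1)*(k + 2)^2*(k^2 + 3*k - 4) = (k - 4)*(k - 1)*(k + 1)*(k + 2)^2*(k + 4)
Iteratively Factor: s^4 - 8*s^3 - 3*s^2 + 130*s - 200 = (s + 4)*(s^3 - 12*s^2 + 45*s - 50) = (s - 5)*(s + 4)*(s^2 - 7*s + 10) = (s - 5)^2*(s + 4)*(s - 2)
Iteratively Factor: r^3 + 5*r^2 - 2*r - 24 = (r - 2)*(r^2 + 7*r + 12) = (r - 2)*(r + 4)*(r + 3)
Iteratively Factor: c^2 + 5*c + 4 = (c + 1)*(c + 4)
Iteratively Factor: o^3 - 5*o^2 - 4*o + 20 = (o - 5)*(o^2 - 4) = (o - 5)*(o + 2)*(o - 2)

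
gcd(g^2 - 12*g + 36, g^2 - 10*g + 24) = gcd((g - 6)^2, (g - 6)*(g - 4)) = g - 6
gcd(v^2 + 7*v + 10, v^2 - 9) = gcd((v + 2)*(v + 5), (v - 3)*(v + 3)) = 1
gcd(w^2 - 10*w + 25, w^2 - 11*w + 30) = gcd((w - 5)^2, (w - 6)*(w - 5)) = w - 5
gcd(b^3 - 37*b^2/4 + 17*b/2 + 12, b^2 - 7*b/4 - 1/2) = b - 2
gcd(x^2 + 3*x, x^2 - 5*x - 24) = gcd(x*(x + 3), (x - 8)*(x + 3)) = x + 3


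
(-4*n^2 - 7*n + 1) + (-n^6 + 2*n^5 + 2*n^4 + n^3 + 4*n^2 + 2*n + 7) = -n^6 + 2*n^5 + 2*n^4 + n^3 - 5*n + 8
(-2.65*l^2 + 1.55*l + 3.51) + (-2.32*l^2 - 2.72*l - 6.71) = -4.97*l^2 - 1.17*l - 3.2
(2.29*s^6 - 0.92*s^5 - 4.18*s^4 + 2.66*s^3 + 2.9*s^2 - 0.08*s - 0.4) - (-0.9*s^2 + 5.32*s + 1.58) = 2.29*s^6 - 0.92*s^5 - 4.18*s^4 + 2.66*s^3 + 3.8*s^2 - 5.4*s - 1.98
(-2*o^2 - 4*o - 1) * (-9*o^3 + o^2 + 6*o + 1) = 18*o^5 + 34*o^4 - 7*o^3 - 27*o^2 - 10*o - 1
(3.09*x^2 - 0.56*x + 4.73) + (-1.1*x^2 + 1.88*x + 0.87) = 1.99*x^2 + 1.32*x + 5.6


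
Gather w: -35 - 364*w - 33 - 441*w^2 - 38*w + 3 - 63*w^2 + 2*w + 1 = -504*w^2 - 400*w - 64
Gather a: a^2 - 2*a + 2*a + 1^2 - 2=a^2 - 1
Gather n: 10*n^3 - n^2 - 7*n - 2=10*n^3 - n^2 - 7*n - 2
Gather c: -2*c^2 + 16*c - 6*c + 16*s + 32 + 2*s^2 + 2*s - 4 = -2*c^2 + 10*c + 2*s^2 + 18*s + 28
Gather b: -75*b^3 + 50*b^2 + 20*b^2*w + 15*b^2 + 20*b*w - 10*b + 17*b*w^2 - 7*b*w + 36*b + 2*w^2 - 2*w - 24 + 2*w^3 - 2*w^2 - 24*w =-75*b^3 + b^2*(20*w + 65) + b*(17*w^2 + 13*w + 26) + 2*w^3 - 26*w - 24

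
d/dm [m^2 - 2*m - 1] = 2*m - 2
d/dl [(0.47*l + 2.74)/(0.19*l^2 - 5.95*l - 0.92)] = (-0.0893*l^2 - 1.0412*l + 15.8706)/(0.0361*l^4 - 2.261*l^3 + 35.0529*l^2 + 10.948*l + 0.8464)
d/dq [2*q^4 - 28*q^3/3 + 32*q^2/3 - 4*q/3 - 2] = 8*q^3 - 28*q^2 + 64*q/3 - 4/3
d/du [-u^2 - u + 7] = -2*u - 1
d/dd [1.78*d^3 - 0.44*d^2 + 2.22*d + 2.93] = 5.34*d^2 - 0.88*d + 2.22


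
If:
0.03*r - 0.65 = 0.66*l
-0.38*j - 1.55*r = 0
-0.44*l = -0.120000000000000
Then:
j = -112.85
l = 0.27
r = 27.67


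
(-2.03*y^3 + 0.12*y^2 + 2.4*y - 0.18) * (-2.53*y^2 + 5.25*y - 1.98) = 5.1359*y^5 - 10.9611*y^4 - 1.4226*y^3 + 12.8178*y^2 - 5.697*y + 0.3564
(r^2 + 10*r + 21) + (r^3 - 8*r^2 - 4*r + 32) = r^3 - 7*r^2 + 6*r + 53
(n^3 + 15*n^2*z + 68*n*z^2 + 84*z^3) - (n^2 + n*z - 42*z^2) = n^3 + 15*n^2*z - n^2 + 68*n*z^2 - n*z + 84*z^3 + 42*z^2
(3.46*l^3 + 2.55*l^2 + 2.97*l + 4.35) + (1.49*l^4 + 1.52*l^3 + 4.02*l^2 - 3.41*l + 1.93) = 1.49*l^4 + 4.98*l^3 + 6.57*l^2 - 0.44*l + 6.28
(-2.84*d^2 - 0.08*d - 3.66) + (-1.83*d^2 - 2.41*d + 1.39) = -4.67*d^2 - 2.49*d - 2.27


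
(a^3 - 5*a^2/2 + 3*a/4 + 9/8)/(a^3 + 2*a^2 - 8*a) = (8*a^3 - 20*a^2 + 6*a + 9)/(8*a*(a^2 + 2*a - 8))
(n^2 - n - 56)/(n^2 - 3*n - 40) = (n + 7)/(n + 5)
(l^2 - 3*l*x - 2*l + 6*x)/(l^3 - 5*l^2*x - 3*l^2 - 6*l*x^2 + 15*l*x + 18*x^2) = (l^2 - 3*l*x - 2*l + 6*x)/(l^3 - 5*l^2*x - 3*l^2 - 6*l*x^2 + 15*l*x + 18*x^2)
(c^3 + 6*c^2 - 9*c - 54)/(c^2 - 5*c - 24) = (c^2 + 3*c - 18)/(c - 8)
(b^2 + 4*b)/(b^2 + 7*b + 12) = b/(b + 3)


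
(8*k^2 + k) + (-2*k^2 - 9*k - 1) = 6*k^2 - 8*k - 1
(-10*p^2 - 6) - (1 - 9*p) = -10*p^2 + 9*p - 7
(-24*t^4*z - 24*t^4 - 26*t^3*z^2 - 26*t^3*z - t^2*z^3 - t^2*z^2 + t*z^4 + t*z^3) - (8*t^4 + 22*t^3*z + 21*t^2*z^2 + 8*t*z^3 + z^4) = -24*t^4*z - 32*t^4 - 26*t^3*z^2 - 48*t^3*z - t^2*z^3 - 22*t^2*z^2 + t*z^4 - 7*t*z^3 - z^4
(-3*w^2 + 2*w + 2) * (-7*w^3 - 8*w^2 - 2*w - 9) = 21*w^5 + 10*w^4 - 24*w^3 + 7*w^2 - 22*w - 18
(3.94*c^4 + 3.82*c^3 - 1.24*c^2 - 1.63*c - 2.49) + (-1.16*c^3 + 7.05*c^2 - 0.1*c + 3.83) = 3.94*c^4 + 2.66*c^3 + 5.81*c^2 - 1.73*c + 1.34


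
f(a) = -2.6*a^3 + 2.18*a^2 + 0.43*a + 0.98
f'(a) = -7.8*a^2 + 4.36*a + 0.43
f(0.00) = 0.98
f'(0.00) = 0.43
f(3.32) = -68.71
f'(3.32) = -71.07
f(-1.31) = 10.00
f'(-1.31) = -18.67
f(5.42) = -346.62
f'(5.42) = -205.07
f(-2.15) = 35.97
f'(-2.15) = -45.00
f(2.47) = -23.84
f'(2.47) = -36.39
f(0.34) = 1.28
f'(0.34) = 1.01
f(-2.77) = 71.78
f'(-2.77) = -71.50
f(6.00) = -479.56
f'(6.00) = -254.21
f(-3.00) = 89.51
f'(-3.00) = -82.85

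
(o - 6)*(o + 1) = o^2 - 5*o - 6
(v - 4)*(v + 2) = v^2 - 2*v - 8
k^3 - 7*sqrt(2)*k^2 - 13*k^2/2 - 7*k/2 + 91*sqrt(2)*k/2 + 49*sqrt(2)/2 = (k - 7)*(k + 1/2)*(k - 7*sqrt(2))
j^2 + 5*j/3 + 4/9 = (j + 1/3)*(j + 4/3)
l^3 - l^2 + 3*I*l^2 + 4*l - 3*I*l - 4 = (l - 1)*(l - I)*(l + 4*I)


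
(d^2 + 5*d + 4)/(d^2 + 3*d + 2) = (d + 4)/(d + 2)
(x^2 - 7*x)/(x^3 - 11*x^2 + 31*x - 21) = x/(x^2 - 4*x + 3)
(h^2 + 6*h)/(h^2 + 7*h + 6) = h/(h + 1)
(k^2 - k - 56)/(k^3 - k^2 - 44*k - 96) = (k + 7)/(k^2 + 7*k + 12)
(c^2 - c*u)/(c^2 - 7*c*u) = (c - u)/(c - 7*u)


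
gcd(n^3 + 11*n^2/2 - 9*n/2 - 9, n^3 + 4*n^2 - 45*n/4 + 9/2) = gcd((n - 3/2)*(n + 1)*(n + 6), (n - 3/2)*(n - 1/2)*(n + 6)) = n^2 + 9*n/2 - 9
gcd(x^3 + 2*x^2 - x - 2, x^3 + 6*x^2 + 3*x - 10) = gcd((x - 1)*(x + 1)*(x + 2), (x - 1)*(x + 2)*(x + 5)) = x^2 + x - 2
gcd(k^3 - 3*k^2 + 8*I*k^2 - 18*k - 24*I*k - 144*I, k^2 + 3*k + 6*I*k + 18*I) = k + 3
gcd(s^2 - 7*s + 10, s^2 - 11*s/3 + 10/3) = s - 2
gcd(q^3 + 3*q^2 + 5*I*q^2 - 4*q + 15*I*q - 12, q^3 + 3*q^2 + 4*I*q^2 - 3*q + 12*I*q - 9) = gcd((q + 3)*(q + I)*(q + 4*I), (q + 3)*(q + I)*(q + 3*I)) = q^2 + q*(3 + I) + 3*I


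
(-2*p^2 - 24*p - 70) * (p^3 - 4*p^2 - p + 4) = -2*p^5 - 16*p^4 + 28*p^3 + 296*p^2 - 26*p - 280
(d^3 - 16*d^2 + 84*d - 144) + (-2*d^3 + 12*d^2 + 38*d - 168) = -d^3 - 4*d^2 + 122*d - 312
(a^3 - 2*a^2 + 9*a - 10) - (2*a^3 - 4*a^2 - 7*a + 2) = -a^3 + 2*a^2 + 16*a - 12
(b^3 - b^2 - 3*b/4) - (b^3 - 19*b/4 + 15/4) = -b^2 + 4*b - 15/4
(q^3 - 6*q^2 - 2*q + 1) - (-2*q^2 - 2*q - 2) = q^3 - 4*q^2 + 3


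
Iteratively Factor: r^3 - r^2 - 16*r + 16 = (r - 1)*(r^2 - 16) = (r - 4)*(r - 1)*(r + 4)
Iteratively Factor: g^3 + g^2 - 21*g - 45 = (g + 3)*(g^2 - 2*g - 15) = (g - 5)*(g + 3)*(g + 3)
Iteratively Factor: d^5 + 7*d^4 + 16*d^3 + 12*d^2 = (d + 3)*(d^4 + 4*d^3 + 4*d^2) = (d + 2)*(d + 3)*(d^3 + 2*d^2) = d*(d + 2)*(d + 3)*(d^2 + 2*d) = d^2*(d + 2)*(d + 3)*(d + 2)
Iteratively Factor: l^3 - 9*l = (l)*(l^2 - 9) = l*(l - 3)*(l + 3)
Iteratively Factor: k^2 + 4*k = (k)*(k + 4)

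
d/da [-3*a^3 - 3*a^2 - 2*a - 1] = -9*a^2 - 6*a - 2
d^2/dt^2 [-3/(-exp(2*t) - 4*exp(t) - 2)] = 12*(-(exp(t) + 1)*(exp(2*t) + 4*exp(t) + 2) + 2*(exp(t) + 2)^2*exp(t))*exp(t)/(exp(2*t) + 4*exp(t) + 2)^3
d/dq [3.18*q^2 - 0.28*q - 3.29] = 6.36*q - 0.28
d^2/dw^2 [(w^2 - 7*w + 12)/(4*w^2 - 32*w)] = (w^3 + 36*w^2 - 288*w + 768)/(2*w^3*(w^3 - 24*w^2 + 192*w - 512))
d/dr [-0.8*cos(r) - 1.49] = 0.8*sin(r)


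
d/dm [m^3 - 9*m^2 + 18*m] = 3*m^2 - 18*m + 18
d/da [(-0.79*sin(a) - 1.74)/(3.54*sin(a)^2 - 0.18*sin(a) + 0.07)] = (2.7966*sin(a)^2 + 12.3192*sin(a) - 0.3685)*cos(a)/(12.5316*sin(a)^4 - 1.2744*sin(a)^3 + 0.528*sin(a)^2 - 0.0252*sin(a) + 0.0049)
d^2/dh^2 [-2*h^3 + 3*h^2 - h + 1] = 6 - 12*h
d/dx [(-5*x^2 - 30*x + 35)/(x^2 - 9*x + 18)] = 25*(3*x^2 - 10*x - 9)/(x^4 - 18*x^3 + 117*x^2 - 324*x + 324)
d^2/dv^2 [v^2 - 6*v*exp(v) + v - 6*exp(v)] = -6*v*exp(v) - 18*exp(v) + 2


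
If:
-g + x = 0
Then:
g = x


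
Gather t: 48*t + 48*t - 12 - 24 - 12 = 96*t - 48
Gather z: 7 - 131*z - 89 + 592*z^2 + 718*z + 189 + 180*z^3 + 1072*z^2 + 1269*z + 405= 180*z^3 + 1664*z^2 + 1856*z + 512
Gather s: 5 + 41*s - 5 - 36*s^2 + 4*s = -36*s^2 + 45*s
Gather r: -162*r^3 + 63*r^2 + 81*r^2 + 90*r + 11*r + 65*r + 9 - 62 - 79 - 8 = -162*r^3 + 144*r^2 + 166*r - 140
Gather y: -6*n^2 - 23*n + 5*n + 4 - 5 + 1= -6*n^2 - 18*n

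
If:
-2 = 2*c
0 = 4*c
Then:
No Solution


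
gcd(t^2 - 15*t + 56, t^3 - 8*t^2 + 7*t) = t - 7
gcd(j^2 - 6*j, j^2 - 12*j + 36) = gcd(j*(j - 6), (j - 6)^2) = j - 6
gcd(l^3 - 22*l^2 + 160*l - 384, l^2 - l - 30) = l - 6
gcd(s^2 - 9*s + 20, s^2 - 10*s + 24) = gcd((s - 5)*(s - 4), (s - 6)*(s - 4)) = s - 4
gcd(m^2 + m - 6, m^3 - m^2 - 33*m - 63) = m + 3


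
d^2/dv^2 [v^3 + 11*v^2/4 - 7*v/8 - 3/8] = 6*v + 11/2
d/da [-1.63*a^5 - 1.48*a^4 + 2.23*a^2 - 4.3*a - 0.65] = -8.15*a^4 - 5.92*a^3 + 4.46*a - 4.3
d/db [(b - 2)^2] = 2*b - 4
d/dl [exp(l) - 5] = exp(l)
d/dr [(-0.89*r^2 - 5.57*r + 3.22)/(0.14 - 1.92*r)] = (1.7088*r^2 - 0.2492*r + 5.4026)/(3.6864*r^2 - 0.5376*r + 0.0196)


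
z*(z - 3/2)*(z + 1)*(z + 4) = z^4 + 7*z^3/2 - 7*z^2/2 - 6*z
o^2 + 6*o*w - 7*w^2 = (o - w)*(o + 7*w)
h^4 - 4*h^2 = h^2*(h - 2)*(h + 2)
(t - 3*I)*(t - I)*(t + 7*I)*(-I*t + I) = -I*t^4 + 3*t^3 + I*t^3 - 3*t^2 - 25*I*t^2 - 21*t + 25*I*t + 21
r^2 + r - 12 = (r - 3)*(r + 4)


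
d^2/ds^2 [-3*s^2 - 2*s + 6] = -6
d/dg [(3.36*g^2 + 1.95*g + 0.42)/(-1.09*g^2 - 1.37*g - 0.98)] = (-2.4777*g^2 - 5.67*g - 1.3356)/(1.1881*g^4 + 2.9866*g^3 + 4.0133*g^2 + 2.6852*g + 0.9604)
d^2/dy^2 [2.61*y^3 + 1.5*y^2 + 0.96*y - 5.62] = 15.66*y + 3.0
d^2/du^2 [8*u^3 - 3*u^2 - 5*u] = 48*u - 6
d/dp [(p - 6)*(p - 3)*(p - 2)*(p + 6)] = 4*p^3 - 15*p^2 - 60*p + 180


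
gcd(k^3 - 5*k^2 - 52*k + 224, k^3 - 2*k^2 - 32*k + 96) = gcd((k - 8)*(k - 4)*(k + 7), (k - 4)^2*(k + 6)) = k - 4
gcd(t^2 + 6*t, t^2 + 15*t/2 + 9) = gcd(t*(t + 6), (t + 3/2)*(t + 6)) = t + 6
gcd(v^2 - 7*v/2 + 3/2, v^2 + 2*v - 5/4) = v - 1/2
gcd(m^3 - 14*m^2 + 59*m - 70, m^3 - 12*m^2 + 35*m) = m^2 - 12*m + 35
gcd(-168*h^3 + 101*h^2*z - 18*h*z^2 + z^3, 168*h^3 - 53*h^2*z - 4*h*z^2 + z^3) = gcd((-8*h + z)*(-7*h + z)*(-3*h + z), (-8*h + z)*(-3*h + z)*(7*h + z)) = 24*h^2 - 11*h*z + z^2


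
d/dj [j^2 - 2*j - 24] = 2*j - 2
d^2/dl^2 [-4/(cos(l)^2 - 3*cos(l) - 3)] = 4*(-4*sin(l)^4 - 9*sin(l)^2*cos(l) + 23*sin(l)^2 + 5)/(sin(l)^2 + 3*cos(l) + 2)^3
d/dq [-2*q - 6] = -2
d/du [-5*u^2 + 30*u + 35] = 30 - 10*u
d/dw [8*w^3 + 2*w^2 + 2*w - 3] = 24*w^2 + 4*w + 2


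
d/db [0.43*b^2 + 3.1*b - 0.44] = 0.86*b + 3.1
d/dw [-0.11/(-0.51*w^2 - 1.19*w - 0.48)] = (-0.1122*w - 0.1309)/(0.51*w^2 + 1.19*w + 0.48)^2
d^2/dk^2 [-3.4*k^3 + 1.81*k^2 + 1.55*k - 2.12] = 3.62 - 20.4*k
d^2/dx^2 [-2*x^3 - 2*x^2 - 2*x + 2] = -12*x - 4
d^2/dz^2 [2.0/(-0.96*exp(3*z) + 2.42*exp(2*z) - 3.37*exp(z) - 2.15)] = (-2.0*(2.88*exp(2*z) - 4.84*exp(z) + 3.37)*(5.76*exp(2*z) - 9.68*exp(z) + 6.74)*exp(z) + (17.28*exp(2*z) - 19.36*exp(z) + 6.74)*(0.96*exp(3*z) - 2.42*exp(2*z) + 3.37*exp(z) + 2.15))*exp(z)/(0.96*exp(3*z) - 2.42*exp(2*z) + 3.37*exp(z) + 2.15)^3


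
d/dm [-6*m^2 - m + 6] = -12*m - 1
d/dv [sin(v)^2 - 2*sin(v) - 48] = 2*(sin(v) - 1)*cos(v)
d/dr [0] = 0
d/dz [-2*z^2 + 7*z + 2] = 7 - 4*z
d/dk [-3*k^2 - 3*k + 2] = -6*k - 3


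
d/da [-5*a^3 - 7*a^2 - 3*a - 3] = -15*a^2 - 14*a - 3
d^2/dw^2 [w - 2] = 0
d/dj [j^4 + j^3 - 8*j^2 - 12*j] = 4*j^3 + 3*j^2 - 16*j - 12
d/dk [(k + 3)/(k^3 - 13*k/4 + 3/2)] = 4*(4*k^3 - 13*k - (k + 3)*(12*k^2 - 13) + 6)/(4*k^3 - 13*k + 6)^2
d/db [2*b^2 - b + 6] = 4*b - 1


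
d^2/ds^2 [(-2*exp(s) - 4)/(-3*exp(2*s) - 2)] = (18*exp(4*s) + 144*exp(3*s) - 72*exp(2*s) - 96*exp(s) + 8)*exp(s)/(27*exp(6*s) + 54*exp(4*s) + 36*exp(2*s) + 8)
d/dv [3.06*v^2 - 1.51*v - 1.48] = 6.12*v - 1.51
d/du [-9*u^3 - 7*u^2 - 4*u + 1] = -27*u^2 - 14*u - 4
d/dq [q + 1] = 1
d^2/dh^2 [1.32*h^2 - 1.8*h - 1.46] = 2.64000000000000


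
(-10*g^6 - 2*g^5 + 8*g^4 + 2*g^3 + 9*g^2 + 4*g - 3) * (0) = 0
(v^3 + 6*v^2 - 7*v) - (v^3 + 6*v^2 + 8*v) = -15*v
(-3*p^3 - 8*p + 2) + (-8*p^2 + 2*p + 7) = -3*p^3 - 8*p^2 - 6*p + 9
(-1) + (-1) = -2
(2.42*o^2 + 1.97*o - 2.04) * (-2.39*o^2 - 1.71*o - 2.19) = -5.7838*o^4 - 8.8465*o^3 - 3.7929*o^2 - 0.8259*o + 4.4676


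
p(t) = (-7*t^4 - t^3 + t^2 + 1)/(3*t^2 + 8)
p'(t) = -6*t*(-7*t^4 - t^3 + t^2 + 1)/(3*t^2 + 8)^2 + (-28*t^3 - 3*t^2 + 2*t)/(3*t^2 + 8)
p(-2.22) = -6.72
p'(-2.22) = 8.67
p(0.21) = 0.13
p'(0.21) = -0.02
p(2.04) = -6.08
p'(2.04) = -8.38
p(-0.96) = -0.29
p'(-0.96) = 1.71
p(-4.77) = -45.79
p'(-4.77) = 21.65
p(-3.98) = -30.20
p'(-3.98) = 17.81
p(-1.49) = -1.91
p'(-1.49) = 4.50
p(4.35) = -39.66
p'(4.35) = -20.34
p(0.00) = 0.12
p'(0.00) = 0.00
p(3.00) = -16.69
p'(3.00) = -13.62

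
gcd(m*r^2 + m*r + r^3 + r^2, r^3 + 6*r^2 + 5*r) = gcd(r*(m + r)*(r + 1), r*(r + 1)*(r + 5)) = r^2 + r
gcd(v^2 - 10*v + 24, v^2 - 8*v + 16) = v - 4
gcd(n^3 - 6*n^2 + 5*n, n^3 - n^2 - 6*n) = n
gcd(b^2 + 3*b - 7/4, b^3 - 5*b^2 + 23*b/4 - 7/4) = b - 1/2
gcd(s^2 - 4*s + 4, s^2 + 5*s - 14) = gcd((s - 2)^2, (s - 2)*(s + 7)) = s - 2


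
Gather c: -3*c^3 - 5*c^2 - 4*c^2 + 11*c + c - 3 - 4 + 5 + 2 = -3*c^3 - 9*c^2 + 12*c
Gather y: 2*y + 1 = 2*y + 1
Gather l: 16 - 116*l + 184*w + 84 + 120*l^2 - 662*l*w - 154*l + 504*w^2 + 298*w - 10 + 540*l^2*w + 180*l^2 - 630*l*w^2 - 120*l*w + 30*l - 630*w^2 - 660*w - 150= l^2*(540*w + 300) + l*(-630*w^2 - 782*w - 240) - 126*w^2 - 178*w - 60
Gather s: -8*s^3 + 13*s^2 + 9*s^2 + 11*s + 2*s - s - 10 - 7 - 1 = -8*s^3 + 22*s^2 + 12*s - 18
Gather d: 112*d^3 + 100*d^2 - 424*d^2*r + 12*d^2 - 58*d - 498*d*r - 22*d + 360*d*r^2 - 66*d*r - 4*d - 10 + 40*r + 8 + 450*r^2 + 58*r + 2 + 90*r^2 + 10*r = 112*d^3 + d^2*(112 - 424*r) + d*(360*r^2 - 564*r - 84) + 540*r^2 + 108*r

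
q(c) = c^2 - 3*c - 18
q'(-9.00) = -21.00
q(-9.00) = 90.00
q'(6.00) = 9.00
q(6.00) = 0.00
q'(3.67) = 4.34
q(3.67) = -15.54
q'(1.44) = -0.12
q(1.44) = -20.25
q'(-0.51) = -4.02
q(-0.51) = -16.21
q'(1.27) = -0.46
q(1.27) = -20.20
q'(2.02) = 1.04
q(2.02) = -19.98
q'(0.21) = -2.58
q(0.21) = -18.59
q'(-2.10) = -7.20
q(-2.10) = -7.29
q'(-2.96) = -8.92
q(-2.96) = -0.36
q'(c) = 2*c - 3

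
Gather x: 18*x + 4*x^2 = 4*x^2 + 18*x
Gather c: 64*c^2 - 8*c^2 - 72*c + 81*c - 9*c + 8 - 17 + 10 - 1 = 56*c^2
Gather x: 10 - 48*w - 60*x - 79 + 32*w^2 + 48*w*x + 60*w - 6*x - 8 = 32*w^2 + 12*w + x*(48*w - 66) - 77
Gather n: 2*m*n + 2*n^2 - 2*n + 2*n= 2*m*n + 2*n^2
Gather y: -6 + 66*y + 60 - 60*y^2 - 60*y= -60*y^2 + 6*y + 54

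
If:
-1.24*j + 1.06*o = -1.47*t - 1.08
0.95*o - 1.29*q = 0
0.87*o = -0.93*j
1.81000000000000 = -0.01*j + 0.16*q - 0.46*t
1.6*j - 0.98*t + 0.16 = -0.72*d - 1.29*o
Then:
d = -4.39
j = -1.68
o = 1.79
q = 1.32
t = -3.44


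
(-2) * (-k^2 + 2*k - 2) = 2*k^2 - 4*k + 4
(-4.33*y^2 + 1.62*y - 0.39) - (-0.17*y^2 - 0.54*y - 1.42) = -4.16*y^2 + 2.16*y + 1.03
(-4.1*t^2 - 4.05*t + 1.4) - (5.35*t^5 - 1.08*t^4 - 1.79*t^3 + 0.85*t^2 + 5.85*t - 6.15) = -5.35*t^5 + 1.08*t^4 + 1.79*t^3 - 4.95*t^2 - 9.9*t + 7.55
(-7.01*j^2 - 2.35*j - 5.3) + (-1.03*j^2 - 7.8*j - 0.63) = -8.04*j^2 - 10.15*j - 5.93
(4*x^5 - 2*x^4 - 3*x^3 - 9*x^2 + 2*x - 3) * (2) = 8*x^5 - 4*x^4 - 6*x^3 - 18*x^2 + 4*x - 6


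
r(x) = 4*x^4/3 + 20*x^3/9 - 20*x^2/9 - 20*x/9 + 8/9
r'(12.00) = 10120.44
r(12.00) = 31142.22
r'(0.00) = -2.22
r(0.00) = 0.89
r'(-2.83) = -57.13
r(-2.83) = 24.54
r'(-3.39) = -118.32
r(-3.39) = 72.40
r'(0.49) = -2.17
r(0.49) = -0.40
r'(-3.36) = -114.33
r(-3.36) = 68.91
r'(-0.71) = 2.39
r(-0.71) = 0.89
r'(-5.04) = -493.27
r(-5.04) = 531.46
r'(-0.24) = -0.85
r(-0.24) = 1.27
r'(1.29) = 14.59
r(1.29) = 2.79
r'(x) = 16*x^3/3 + 20*x^2/3 - 40*x/9 - 20/9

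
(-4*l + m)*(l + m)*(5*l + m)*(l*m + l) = -20*l^4*m - 20*l^4 - 19*l^3*m^2 - 19*l^3*m + 2*l^2*m^3 + 2*l^2*m^2 + l*m^4 + l*m^3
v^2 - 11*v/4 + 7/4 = (v - 7/4)*(v - 1)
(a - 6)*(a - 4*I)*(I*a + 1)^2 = -a^4 + 6*a^3 + 6*I*a^3 + 9*a^2 - 36*I*a^2 - 54*a - 4*I*a + 24*I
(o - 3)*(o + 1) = o^2 - 2*o - 3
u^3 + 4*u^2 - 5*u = u*(u - 1)*(u + 5)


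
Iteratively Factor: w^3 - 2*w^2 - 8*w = (w - 4)*(w^2 + 2*w) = (w - 4)*(w + 2)*(w)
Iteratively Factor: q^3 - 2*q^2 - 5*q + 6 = (q + 2)*(q^2 - 4*q + 3) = (q - 1)*(q + 2)*(q - 3)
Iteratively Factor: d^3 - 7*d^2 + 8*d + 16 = (d - 4)*(d^2 - 3*d - 4) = (d - 4)*(d + 1)*(d - 4)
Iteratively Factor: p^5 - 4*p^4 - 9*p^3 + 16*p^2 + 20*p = (p - 5)*(p^4 + p^3 - 4*p^2 - 4*p) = p*(p - 5)*(p^3 + p^2 - 4*p - 4) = p*(p - 5)*(p - 2)*(p^2 + 3*p + 2) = p*(p - 5)*(p - 2)*(p + 2)*(p + 1)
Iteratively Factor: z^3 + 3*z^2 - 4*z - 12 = (z - 2)*(z^2 + 5*z + 6) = (z - 2)*(z + 3)*(z + 2)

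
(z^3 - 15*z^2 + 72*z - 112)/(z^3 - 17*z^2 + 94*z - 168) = (z - 4)/(z - 6)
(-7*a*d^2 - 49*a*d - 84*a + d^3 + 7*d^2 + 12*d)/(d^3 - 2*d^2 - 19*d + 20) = (-7*a*d - 21*a + d^2 + 3*d)/(d^2 - 6*d + 5)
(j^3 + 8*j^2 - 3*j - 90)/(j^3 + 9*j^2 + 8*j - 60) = (j - 3)/(j - 2)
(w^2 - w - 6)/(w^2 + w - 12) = (w + 2)/(w + 4)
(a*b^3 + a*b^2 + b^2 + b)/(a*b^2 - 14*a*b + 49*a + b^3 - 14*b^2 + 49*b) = b*(a*b^2 + a*b + b + 1)/(a*b^2 - 14*a*b + 49*a + b^3 - 14*b^2 + 49*b)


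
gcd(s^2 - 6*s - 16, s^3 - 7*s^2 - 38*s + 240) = s - 8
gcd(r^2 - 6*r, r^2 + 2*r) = r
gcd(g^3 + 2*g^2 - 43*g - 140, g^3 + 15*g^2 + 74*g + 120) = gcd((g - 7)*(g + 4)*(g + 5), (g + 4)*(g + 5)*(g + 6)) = g^2 + 9*g + 20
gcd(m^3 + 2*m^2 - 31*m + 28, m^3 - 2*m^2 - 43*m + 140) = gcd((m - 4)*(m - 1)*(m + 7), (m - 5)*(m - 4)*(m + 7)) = m^2 + 3*m - 28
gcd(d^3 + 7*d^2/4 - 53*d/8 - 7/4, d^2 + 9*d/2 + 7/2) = d + 7/2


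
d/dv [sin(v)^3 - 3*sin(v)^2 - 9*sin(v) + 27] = 3*(sin(v)^2 - 2*sin(v) - 3)*cos(v)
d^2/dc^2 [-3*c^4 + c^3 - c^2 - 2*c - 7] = -36*c^2 + 6*c - 2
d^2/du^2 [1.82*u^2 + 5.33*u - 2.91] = 3.64000000000000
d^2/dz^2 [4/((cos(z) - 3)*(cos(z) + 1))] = (-16*sin(z)^2 - 24*cos(z) + 72)*sin(z)^2/((cos(z) - 3)^3*(cos(z) + 1)^3)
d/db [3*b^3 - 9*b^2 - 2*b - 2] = 9*b^2 - 18*b - 2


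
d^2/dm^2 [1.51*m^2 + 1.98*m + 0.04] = 3.02000000000000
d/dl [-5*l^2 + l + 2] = 1 - 10*l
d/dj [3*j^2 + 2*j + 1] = 6*j + 2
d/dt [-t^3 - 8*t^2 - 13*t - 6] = -3*t^2 - 16*t - 13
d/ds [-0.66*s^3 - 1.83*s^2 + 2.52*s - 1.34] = -1.98*s^2 - 3.66*s + 2.52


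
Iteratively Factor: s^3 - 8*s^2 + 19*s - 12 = (s - 3)*(s^2 - 5*s + 4) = (s - 4)*(s - 3)*(s - 1)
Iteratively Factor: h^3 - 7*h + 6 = (h + 3)*(h^2 - 3*h + 2) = (h - 1)*(h + 3)*(h - 2)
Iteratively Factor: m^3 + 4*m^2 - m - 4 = (m + 4)*(m^2 - 1) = (m - 1)*(m + 4)*(m + 1)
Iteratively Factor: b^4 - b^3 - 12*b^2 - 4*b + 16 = (b + 2)*(b^3 - 3*b^2 - 6*b + 8) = (b - 4)*(b + 2)*(b^2 + b - 2) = (b - 4)*(b + 2)^2*(b - 1)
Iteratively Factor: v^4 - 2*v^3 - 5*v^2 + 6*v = (v - 1)*(v^3 - v^2 - 6*v) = (v - 3)*(v - 1)*(v^2 + 2*v) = (v - 3)*(v - 1)*(v + 2)*(v)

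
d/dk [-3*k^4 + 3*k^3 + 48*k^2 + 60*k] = -12*k^3 + 9*k^2 + 96*k + 60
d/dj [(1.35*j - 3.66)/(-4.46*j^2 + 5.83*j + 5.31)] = (6.021*j^2 - 32.6472*j + 28.5063)/(19.8916*j^4 - 52.0036*j^3 - 13.3763*j^2 + 61.9146*j + 28.1961)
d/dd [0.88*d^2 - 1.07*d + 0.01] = 1.76*d - 1.07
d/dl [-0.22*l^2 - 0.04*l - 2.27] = -0.44*l - 0.04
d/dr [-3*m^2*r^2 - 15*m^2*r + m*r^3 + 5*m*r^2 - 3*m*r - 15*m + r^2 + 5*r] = -6*m^2*r - 15*m^2 + 3*m*r^2 + 10*m*r - 3*m + 2*r + 5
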